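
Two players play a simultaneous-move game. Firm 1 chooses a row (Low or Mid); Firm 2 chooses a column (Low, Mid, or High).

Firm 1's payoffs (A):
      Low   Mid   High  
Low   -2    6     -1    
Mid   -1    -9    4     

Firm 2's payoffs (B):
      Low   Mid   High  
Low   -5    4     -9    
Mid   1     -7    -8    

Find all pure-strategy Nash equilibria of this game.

A profile is a Nash equilibrium when each player is best-responding to the other.
Firm 1's best responses — vs Low: Mid (payoff -1); vs Mid: Low (payoff 6); vs High: Mid (payoff 4).
Firm 2's best responses — vs Low: Mid (payoff 4); vs Mid: Low (payoff 1).
Mutual best responses occur at (Low, Mid) and (Mid, Low); at each, neither player gains by switching.

(Low, Mid) and (Mid, Low)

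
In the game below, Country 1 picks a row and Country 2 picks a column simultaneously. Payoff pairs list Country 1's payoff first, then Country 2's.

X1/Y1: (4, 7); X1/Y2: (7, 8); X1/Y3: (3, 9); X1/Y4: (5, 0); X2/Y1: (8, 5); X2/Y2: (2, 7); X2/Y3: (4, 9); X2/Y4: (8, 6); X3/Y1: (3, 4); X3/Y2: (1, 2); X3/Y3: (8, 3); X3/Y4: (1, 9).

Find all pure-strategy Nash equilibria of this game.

Check mutual best responses: a cell is a NE iff neither player can gain by unilaterally deviating.
Country 1's best responses — vs Y1: X2 (payoff 8); vs Y2: X1 (payoff 7); vs Y3: X3 (payoff 8); vs Y4: X2 (payoff 8).
Country 2's best responses — vs X1: Y3 (payoff 9); vs X2: Y3 (payoff 9); vs X3: Y4 (payoff 9).
No cell has both players best-responding. For instance, Country 1's best reply to Y1 is X2, but against X2 Country 2 prefers Y3 over Y1.

None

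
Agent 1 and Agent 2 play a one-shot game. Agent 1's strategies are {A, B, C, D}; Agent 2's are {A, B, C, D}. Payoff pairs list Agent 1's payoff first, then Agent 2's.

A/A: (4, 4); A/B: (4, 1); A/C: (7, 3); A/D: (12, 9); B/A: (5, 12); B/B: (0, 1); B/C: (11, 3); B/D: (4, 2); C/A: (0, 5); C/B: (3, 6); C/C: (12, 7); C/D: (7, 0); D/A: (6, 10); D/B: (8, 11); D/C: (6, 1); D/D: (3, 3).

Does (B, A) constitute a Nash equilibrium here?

Holding Agent 2 at A: Agent 1 gets 5 from B but could get 6 by switching to D. Agent 1 has a profitable deviation.

No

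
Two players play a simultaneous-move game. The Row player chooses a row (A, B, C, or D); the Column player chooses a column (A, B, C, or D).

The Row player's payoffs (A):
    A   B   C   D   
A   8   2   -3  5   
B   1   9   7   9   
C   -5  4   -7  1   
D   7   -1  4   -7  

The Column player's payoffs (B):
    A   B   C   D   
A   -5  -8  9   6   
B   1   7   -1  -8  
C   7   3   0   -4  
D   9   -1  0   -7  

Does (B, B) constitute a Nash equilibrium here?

Holding the Column player at B: the Row player gets 9 from B, versus 2 from A, 4 from C, -1 from D. No profitable deviation for the Row player.
Holding the Row player at B: the Column player gets 7 from B, versus 1 from A, -1 from C, -8 from D. No profitable deviation for the Column player either.

Yes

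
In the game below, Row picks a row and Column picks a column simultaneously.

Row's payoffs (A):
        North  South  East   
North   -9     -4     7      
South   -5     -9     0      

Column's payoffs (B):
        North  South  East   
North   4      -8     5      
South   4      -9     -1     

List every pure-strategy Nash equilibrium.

A profile is a Nash equilibrium when each player is best-responding to the other.
Row's best responses — vs North: South (payoff -5); vs South: North (payoff -4); vs East: North (payoff 7).
Column's best responses — vs North: East (payoff 5); vs South: North (payoff 4).
Mutual best responses occur at (North, East) and (South, North); at each, neither player gains by switching.

(North, East) and (South, North)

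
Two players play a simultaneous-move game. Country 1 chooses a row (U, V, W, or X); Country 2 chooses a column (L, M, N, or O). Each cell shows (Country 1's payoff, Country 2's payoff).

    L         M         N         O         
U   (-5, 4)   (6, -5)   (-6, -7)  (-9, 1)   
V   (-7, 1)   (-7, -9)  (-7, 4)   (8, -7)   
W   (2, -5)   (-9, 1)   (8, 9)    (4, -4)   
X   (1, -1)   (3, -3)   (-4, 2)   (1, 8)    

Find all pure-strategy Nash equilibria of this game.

(W, N)

Find each player's best response to every opponent strategy; NE are the intersections.
Country 1's best responses — vs L: W (payoff 2); vs M: U (payoff 6); vs N: W (payoff 8); vs O: V (payoff 8).
Country 2's best responses — vs U: L (payoff 4); vs V: N (payoff 4); vs W: N (payoff 9); vs X: O (payoff 8).
The only mutual best response is (W, N); neither player gains by switching there.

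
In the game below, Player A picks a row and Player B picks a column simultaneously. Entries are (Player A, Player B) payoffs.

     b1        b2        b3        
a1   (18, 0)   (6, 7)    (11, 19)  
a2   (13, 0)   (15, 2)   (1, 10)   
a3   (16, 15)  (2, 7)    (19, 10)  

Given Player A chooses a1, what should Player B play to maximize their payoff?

With Player A fixed at a1, Player B's payoffs are: b1 → 0, b2 → 7, b3 → 19.
The maximum is 19, achieved by b3.

b3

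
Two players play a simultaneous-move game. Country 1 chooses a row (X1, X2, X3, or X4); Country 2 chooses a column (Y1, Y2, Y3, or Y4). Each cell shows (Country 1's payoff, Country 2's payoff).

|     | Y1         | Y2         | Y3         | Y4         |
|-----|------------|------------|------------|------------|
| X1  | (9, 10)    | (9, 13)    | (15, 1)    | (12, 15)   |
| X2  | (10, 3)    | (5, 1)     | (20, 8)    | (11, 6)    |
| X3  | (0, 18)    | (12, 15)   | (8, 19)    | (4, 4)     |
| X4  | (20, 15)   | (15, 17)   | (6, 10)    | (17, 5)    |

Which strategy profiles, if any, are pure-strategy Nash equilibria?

A profile is a Nash equilibrium when each player is best-responding to the other.
Country 1's best responses — vs Y1: X4 (payoff 20); vs Y2: X4 (payoff 15); vs Y3: X2 (payoff 20); vs Y4: X4 (payoff 17).
Country 2's best responses — vs X1: Y4 (payoff 15); vs X2: Y3 (payoff 8); vs X3: Y3 (payoff 19); vs X4: Y2 (payoff 17).
Mutual best responses occur at (X2, Y3) and (X4, Y2); at each, neither player gains by switching.

(X2, Y3) and (X4, Y2)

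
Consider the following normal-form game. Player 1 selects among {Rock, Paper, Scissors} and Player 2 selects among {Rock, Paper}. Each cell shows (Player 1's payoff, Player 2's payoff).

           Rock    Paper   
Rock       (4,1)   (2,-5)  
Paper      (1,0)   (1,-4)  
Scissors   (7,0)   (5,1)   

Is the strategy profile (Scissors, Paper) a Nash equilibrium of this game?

Holding Player 2 at Paper: Player 1 gets 5 from Scissors, versus 2 from Rock, 1 from Paper. No profitable deviation for Player 1.
Holding Player 1 at Scissors: Player 2 gets 1 from Paper, versus 0 from Rock. No profitable deviation for Player 2 either.

Yes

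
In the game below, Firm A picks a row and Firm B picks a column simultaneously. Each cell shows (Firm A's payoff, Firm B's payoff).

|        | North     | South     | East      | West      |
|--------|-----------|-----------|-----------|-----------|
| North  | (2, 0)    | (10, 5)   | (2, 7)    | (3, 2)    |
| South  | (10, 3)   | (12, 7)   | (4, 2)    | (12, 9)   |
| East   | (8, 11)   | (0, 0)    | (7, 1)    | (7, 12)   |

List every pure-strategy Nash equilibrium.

(South, West)

A profile is a Nash equilibrium when each player is best-responding to the other.
Firm A's best responses — vs North: South (payoff 10); vs South: South (payoff 12); vs East: East (payoff 7); vs West: South (payoff 12).
Firm B's best responses — vs North: East (payoff 7); vs South: West (payoff 9); vs East: West (payoff 12).
The only mutual best response is (South, West); neither player gains by switching there.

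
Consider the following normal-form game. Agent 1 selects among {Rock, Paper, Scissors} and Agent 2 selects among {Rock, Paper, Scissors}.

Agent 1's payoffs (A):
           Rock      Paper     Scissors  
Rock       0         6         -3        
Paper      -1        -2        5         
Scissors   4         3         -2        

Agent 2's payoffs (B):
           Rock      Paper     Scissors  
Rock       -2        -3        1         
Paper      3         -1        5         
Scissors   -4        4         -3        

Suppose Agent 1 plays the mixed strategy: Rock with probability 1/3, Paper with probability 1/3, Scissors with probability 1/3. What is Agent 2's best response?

Compute Agent 2's expected payoff from each pure strategy against the given mix.
Rock: (1/3)·(-2) + (1/3)·3 + (1/3)·(-4) = -1
Paper: (1/3)·(-3) + (1/3)·(-1) + (1/3)·4 = 0
Scissors: (1/3)·1 + (1/3)·5 + (1/3)·(-3) = 1
Highest expected payoff is 1, from Scissors.

Scissors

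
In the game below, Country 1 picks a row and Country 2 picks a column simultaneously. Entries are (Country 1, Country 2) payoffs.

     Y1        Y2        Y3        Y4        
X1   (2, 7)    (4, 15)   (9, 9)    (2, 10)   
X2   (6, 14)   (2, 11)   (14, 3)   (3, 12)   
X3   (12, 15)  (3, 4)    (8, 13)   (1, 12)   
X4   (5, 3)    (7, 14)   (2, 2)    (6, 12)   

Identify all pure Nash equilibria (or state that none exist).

(X3, Y1) and (X4, Y2)

A profile is a Nash equilibrium when each player is best-responding to the other.
Country 1's best responses — vs Y1: X3 (payoff 12); vs Y2: X4 (payoff 7); vs Y3: X2 (payoff 14); vs Y4: X4 (payoff 6).
Country 2's best responses — vs X1: Y2 (payoff 15); vs X2: Y1 (payoff 14); vs X3: Y1 (payoff 15); vs X4: Y2 (payoff 14).
Mutual best responses occur at (X3, Y1) and (X4, Y2); at each, neither player gains by switching.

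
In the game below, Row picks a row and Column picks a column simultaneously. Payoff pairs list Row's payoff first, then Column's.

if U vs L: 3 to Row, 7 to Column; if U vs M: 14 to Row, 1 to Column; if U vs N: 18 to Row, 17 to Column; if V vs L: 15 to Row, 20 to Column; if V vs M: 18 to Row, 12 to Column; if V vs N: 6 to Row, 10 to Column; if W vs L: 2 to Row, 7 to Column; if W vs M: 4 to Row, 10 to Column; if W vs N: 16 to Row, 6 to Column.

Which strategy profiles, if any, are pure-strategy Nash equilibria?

(U, N) and (V, L)

A profile is a Nash equilibrium when each player is best-responding to the other.
Row's best responses — vs L: V (payoff 15); vs M: V (payoff 18); vs N: U (payoff 18).
Column's best responses — vs U: N (payoff 17); vs V: L (payoff 20); vs W: M (payoff 10).
Mutual best responses occur at (U, N) and (V, L); at each, neither player gains by switching.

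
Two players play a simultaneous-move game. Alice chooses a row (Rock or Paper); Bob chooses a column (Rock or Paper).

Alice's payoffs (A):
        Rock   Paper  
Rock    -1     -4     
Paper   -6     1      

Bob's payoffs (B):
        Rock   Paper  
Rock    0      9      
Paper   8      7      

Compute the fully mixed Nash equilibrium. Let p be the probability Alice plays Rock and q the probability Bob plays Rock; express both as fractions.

Each player's mixing probability is pinned down by making the *other* player indifferent.
Bob indifferent between Rock and Paper: p·0 + (1−p)·8 = p·9 + (1−p)·7 ⟹ 8 + (-8)p = 7 + 2p ⟹ p = 1/10.
Alice indifferent between Rock and Paper: q·(-1) + (1−q)·(-4) = q·(-6) + (1−q)·1 ⟹ (-4) + 3q = 1 + (-7)q ⟹ q = 1/2.

p = 1/10, q = 1/2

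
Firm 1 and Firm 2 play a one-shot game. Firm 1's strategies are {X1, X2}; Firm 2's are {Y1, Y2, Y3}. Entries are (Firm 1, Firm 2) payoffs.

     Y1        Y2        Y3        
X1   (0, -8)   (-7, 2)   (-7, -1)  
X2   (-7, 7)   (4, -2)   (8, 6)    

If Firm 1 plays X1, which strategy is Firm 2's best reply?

With Firm 1 fixed at X1, Firm 2's payoffs are: Y1 → -8, Y2 → 2, Y3 → -1.
The maximum is 2, achieved by Y2.

Y2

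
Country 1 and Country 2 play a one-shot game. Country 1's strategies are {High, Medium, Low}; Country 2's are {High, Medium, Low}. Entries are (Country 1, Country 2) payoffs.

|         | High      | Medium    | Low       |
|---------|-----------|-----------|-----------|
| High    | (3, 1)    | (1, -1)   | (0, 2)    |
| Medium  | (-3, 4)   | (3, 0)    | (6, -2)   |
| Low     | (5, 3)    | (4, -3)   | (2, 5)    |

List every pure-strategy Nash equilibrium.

A profile is a Nash equilibrium when each player is best-responding to the other.
Country 1's best responses — vs High: Low (payoff 5); vs Medium: Low (payoff 4); vs Low: Medium (payoff 6).
Country 2's best responses — vs High: Low (payoff 2); vs Medium: High (payoff 4); vs Low: Low (payoff 5).
No cell has both players best-responding. For instance, Country 1's best reply to Medium is Low, but against Low Country 2 prefers Low over Medium.

There is no pure-strategy Nash equilibrium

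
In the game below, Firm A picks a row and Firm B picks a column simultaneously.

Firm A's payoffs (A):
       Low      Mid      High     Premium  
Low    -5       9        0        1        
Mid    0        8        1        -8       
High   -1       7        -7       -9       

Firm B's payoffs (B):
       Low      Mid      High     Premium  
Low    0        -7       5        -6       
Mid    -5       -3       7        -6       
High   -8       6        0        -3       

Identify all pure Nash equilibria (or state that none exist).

(Mid, High)

Check mutual best responses: a cell is a NE iff neither player can gain by unilaterally deviating.
Firm A's best responses — vs Low: Mid (payoff 0); vs Mid: Low (payoff 9); vs High: Mid (payoff 1); vs Premium: Low (payoff 1).
Firm B's best responses — vs Low: High (payoff 5); vs Mid: High (payoff 7); vs High: Mid (payoff 6).
The only mutual best response is (Mid, High); neither player gains by switching there.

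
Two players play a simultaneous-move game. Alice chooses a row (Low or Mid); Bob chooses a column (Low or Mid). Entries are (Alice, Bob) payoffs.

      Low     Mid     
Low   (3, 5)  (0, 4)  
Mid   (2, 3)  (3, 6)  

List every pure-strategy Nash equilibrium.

Check mutual best responses: a cell is a NE iff neither player can gain by unilaterally deviating.
Alice's best responses — vs Low: Low (payoff 3); vs Mid: Mid (payoff 3).
Bob's best responses — vs Low: Low (payoff 5); vs Mid: Mid (payoff 6).
Mutual best responses occur at (Low, Low) and (Mid, Mid); at each, neither player gains by switching.

(Low, Low) and (Mid, Mid)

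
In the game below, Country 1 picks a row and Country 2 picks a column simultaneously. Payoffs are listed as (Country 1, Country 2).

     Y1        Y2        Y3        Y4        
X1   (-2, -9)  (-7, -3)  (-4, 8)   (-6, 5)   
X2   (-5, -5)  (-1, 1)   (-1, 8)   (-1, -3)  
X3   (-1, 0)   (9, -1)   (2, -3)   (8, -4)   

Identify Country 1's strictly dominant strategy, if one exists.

Check whether one of Country 1's strategies beats all alternatives regardless of what the opponent does.
X3 strictly dominates: vs Y1: -1 > each of {-2, -5}; vs Y2: 9 > each of {-7, -1}; vs Y3: 2 > each of {-4, -1}; vs Y4: 8 > each of {-6, -1}.

X3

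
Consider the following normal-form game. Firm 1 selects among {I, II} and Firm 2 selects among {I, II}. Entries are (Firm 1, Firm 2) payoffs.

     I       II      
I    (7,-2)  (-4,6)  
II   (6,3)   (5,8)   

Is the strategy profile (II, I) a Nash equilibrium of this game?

No

Holding Firm 2 at I: Firm 1 gets 6 from II but could get 7 by switching to I. Firm 1 has a profitable deviation.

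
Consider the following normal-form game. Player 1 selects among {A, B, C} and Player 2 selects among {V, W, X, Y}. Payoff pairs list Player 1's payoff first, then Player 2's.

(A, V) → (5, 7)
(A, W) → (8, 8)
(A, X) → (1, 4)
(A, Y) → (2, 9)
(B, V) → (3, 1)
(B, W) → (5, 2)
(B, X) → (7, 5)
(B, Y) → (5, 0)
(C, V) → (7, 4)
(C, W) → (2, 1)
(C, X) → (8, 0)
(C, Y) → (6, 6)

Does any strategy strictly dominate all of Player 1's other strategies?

No strictly dominant strategy

Check whether one of Player 1's strategies beats all alternatives regardless of what the opponent does.
A is not dominant: against V, C gives 7 > 5.
B is not dominant: against V, A gives 5 > 3.
C is not dominant: against W, A gives 8 > 2.
No single strategy is best against every opponent action.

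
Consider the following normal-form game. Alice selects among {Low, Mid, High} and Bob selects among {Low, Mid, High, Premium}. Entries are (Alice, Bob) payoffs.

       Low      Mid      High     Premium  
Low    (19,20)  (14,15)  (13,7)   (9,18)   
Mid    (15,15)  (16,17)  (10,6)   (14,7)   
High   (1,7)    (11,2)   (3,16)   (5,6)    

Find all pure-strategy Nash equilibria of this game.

(Low, Low) and (Mid, Mid)

Find each player's best response to every opponent strategy; NE are the intersections.
Alice's best responses — vs Low: Low (payoff 19); vs Mid: Mid (payoff 16); vs High: Low (payoff 13); vs Premium: Mid (payoff 14).
Bob's best responses — vs Low: Low (payoff 20); vs Mid: Mid (payoff 17); vs High: High (payoff 16).
Mutual best responses occur at (Low, Low) and (Mid, Mid); at each, neither player gains by switching.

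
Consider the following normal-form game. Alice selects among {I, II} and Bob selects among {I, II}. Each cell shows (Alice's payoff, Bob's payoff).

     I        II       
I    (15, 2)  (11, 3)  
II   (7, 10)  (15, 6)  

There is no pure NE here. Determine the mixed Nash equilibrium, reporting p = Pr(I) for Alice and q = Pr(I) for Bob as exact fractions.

In a mixed NE each player is indifferent between their pure strategies, so the opponent's mix sets the indifference.
Bob indifferent between I and II: p·2 + (1−p)·10 = p·3 + (1−p)·6 ⟹ 10 + (-8)p = 6 + (-3)p ⟹ p = 4/5.
Alice indifferent between I and II: q·15 + (1−q)·11 = q·7 + (1−q)·15 ⟹ 11 + 4q = 15 + (-8)q ⟹ q = 1/3.

p = 4/5, q = 1/3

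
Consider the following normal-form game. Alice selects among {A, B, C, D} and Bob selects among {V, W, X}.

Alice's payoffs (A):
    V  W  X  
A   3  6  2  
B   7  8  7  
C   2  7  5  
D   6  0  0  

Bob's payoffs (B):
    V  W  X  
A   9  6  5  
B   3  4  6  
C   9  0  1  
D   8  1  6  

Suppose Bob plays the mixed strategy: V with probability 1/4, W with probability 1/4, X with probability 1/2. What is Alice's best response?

Compute Alice's expected payoff from each pure strategy against the given mix.
A: (1/4)·3 + (1/4)·6 + (1/2)·2 = 13/4
B: (1/4)·7 + (1/4)·8 + (1/2)·7 = 29/4
C: (1/4)·2 + (1/4)·7 + (1/2)·5 = 19/4
D: (1/4)·6 + (1/4)·0 + (1/2)·0 = 3/2
Highest expected payoff is 29/4, from B.

B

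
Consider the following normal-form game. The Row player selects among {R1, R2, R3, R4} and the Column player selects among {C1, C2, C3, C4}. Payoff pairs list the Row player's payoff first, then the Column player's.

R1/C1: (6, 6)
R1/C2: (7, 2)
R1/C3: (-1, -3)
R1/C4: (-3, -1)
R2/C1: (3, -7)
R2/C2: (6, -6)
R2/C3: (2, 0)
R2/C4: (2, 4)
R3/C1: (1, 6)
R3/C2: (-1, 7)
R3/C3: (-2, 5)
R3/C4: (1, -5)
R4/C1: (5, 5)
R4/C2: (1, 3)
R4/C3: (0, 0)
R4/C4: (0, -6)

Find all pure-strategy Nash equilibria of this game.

A profile is a Nash equilibrium when each player is best-responding to the other.
The Row player's best responses — vs C1: R1 (payoff 6); vs C2: R1 (payoff 7); vs C3: R2 (payoff 2); vs C4: R2 (payoff 2).
The Column player's best responses — vs R1: C1 (payoff 6); vs R2: C4 (payoff 4); vs R3: C2 (payoff 7); vs R4: C1 (payoff 5).
Mutual best responses occur at (R1, C1) and (R2, C4); at each, neither player gains by switching.

(R1, C1) and (R2, C4)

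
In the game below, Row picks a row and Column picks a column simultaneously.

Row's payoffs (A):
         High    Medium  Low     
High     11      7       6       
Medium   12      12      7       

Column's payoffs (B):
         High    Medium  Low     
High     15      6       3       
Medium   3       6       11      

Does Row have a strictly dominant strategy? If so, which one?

Medium

A strategy is strictly dominant if it gives Row a strictly higher payoff than every other strategy, against every choice by the opponent.
Medium strictly dominates: vs High: 12 > 11; vs Medium: 12 > 7; vs Low: 7 > 6.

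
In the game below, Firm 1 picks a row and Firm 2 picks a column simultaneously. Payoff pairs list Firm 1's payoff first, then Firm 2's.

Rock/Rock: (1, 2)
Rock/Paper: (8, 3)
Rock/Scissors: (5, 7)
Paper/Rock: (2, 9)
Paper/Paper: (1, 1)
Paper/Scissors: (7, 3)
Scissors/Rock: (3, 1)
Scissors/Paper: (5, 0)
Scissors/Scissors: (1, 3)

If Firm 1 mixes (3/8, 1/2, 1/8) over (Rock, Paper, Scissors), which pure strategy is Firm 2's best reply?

Compute Firm 2's expected payoff from each pure strategy against the given mix.
Rock: (3/8)·2 + (1/2)·9 + (1/8)·1 = 43/8
Paper: (3/8)·3 + (1/2)·1 + (1/8)·0 = 13/8
Scissors: (3/8)·7 + (1/2)·3 + (1/8)·3 = 9/2
Highest expected payoff is 43/8, from Rock.

Rock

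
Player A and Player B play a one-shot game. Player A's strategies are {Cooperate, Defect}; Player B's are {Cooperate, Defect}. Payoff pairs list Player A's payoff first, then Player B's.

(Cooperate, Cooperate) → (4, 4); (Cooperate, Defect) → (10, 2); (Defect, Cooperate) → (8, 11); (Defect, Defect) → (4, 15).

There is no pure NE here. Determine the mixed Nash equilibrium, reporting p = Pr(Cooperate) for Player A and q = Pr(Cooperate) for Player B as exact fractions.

p = 2/3, q = 3/5

Each player's mixing probability is pinned down by making the *other* player indifferent.
Player B indifferent between Cooperate and Defect: p·4 + (1−p)·11 = p·2 + (1−p)·15 ⟹ 11 + (-7)p = 15 + (-13)p ⟹ p = 2/3.
Player A indifferent between Cooperate and Defect: q·4 + (1−q)·10 = q·8 + (1−q)·4 ⟹ 10 + (-6)q = 4 + 4q ⟹ q = 3/5.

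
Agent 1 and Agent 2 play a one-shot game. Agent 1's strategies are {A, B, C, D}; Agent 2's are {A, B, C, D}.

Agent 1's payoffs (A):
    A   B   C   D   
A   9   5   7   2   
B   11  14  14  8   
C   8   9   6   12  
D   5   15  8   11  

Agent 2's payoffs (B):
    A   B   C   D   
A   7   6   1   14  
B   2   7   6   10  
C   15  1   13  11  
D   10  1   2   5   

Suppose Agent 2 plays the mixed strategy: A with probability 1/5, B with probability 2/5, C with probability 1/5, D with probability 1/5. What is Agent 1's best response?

B

Compute Agent 1's expected payoff from each pure strategy against the given mix.
A: (1/5)·9 + (2/5)·5 + (1/5)·7 + (1/5)·2 = 28/5
B: (1/5)·11 + (2/5)·14 + (1/5)·14 + (1/5)·8 = 61/5
C: (1/5)·8 + (2/5)·9 + (1/5)·6 + (1/5)·12 = 44/5
D: (1/5)·5 + (2/5)·15 + (1/5)·8 + (1/5)·11 = 54/5
Highest expected payoff is 61/5, from B.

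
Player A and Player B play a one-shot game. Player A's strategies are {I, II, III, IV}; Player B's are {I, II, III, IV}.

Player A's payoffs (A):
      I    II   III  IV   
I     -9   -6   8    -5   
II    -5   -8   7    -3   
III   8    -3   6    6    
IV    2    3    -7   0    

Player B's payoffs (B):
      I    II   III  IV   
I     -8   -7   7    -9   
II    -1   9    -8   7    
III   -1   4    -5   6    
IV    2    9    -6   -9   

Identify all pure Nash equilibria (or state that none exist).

(I, III), (III, IV), and (IV, II)

Find each player's best response to every opponent strategy; NE are the intersections.
Player A's best responses — vs I: III (payoff 8); vs II: IV (payoff 3); vs III: I (payoff 8); vs IV: III (payoff 6).
Player B's best responses — vs I: III (payoff 7); vs II: II (payoff 9); vs III: IV (payoff 6); vs IV: II (payoff 9).
Mutual best responses occur at (I, III), (III, IV), and (IV, II); at each, neither player gains by switching.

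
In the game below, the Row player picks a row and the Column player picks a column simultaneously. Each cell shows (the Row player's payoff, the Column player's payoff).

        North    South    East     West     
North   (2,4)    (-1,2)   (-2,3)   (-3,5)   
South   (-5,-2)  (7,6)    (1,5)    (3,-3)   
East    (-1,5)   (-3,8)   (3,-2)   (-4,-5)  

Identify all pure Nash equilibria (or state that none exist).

(South, South)

Find each player's best response to every opponent strategy; NE are the intersections.
The Row player's best responses — vs North: North (payoff 2); vs South: South (payoff 7); vs East: East (payoff 3); vs West: South (payoff 3).
The Column player's best responses — vs North: West (payoff 5); vs South: South (payoff 6); vs East: South (payoff 8).
The only mutual best response is (South, South); neither player gains by switching there.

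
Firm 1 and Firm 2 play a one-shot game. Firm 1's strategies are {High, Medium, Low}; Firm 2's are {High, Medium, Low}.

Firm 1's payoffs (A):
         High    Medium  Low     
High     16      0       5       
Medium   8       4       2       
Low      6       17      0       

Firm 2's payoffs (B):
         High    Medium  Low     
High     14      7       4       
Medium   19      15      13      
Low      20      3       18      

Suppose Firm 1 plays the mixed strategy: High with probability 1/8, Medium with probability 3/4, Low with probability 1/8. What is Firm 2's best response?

Compute Firm 2's expected payoff from each pure strategy against the given mix.
High: (1/8)·14 + (3/4)·19 + (1/8)·20 = 37/2
Medium: (1/8)·7 + (3/4)·15 + (1/8)·3 = 25/2
Low: (1/8)·4 + (3/4)·13 + (1/8)·18 = 25/2
Highest expected payoff is 37/2, from High.

High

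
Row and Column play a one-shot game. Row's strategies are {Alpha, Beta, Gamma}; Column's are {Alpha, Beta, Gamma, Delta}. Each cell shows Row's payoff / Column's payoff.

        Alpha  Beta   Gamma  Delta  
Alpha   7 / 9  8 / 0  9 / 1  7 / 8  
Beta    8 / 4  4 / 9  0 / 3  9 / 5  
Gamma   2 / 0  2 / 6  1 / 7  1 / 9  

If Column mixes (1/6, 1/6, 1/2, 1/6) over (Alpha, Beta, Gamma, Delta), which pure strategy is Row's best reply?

Alpha

Row's best reply maximizes expected payoff against the mix.
Alpha: (1/6)·7 + (1/6)·8 + (1/2)·9 + (1/6)·7 = 49/6
Beta: (1/6)·8 + (1/6)·4 + (1/2)·0 + (1/6)·9 = 7/2
Gamma: (1/6)·2 + (1/6)·2 + (1/2)·1 + (1/6)·1 = 4/3
Highest expected payoff is 49/6, from Alpha.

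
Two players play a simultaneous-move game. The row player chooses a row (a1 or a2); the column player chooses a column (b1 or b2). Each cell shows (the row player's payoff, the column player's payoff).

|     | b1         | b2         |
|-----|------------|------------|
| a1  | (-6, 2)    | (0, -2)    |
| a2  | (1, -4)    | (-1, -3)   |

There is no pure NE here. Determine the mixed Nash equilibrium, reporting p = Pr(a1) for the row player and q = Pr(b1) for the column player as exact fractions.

p = 1/5, q = 1/8

Each player's mixing probability is pinned down by making the *other* player indifferent.
The column player indifferent between b1 and b2: p·2 + (1−p)·(-4) = p·(-2) + (1−p)·(-3) ⟹ (-4) + 6p = (-3) + 1p ⟹ p = 1/5.
The row player indifferent between a1 and a2: q·(-6) + (1−q)·0 = q·1 + (1−q)·(-1) ⟹ 0 + (-6)q = (-1) + 2q ⟹ q = 1/8.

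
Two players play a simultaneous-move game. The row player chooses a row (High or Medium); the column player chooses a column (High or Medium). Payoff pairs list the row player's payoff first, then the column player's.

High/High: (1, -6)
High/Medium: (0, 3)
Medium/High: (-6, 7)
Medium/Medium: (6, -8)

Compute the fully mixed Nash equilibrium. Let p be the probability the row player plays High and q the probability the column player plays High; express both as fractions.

p = 5/8, q = 6/13

In a mixed NE each player is indifferent between their pure strategies, so the opponent's mix sets the indifference.
The column player indifferent between High and Medium: p·(-6) + (1−p)·7 = p·3 + (1−p)·(-8) ⟹ 7 + (-13)p = (-8) + 11p ⟹ p = 5/8.
The row player indifferent between High and Medium: q·1 + (1−q)·0 = q·(-6) + (1−q)·6 ⟹ 0 + 1q = 6 + (-12)q ⟹ q = 6/13.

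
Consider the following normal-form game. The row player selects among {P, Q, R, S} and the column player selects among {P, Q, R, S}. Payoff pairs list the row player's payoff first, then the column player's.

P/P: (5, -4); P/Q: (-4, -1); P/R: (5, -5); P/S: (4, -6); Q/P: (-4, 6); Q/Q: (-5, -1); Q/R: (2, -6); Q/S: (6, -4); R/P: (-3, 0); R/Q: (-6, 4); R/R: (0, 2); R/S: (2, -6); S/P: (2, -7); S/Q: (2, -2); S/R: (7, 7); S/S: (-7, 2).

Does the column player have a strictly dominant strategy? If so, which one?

Check whether one of the column player's strategies beats all alternatives regardless of what the opponent does.
P is not dominant: against P, Q gives -1 > -4.
Q is not dominant: against Q, P gives 6 > -1.
R is not dominant: against P, P gives -4 > -5.
S is not dominant: against P, P gives -4 > -6.
No single strategy is best against every opponent action.

No strictly dominant strategy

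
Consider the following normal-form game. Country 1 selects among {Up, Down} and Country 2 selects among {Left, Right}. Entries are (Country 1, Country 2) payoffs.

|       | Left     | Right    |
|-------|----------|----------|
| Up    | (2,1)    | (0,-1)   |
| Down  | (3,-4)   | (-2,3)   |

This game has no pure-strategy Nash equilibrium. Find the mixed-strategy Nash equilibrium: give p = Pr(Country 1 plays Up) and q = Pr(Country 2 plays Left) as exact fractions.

In a mixed NE each player is indifferent between their pure strategies, so the opponent's mix sets the indifference.
Country 2 indifferent between Left and Right: p·1 + (1−p)·(-4) = p·(-1) + (1−p)·3 ⟹ (-4) + 5p = 3 + (-4)p ⟹ p = 7/9.
Country 1 indifferent between Up and Down: q·2 + (1−q)·0 = q·3 + (1−q)·(-2) ⟹ 0 + 2q = (-2) + 5q ⟹ q = 2/3.

p = 7/9, q = 2/3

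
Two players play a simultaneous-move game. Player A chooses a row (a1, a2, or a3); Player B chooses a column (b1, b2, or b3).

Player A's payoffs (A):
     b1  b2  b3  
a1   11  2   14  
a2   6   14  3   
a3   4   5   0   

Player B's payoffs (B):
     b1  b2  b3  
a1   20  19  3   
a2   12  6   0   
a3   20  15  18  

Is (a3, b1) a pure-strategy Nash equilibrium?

Holding Player B at b1: Player A gets 4 from a3 but could get 11 by switching to a1. Player A has a profitable deviation.

No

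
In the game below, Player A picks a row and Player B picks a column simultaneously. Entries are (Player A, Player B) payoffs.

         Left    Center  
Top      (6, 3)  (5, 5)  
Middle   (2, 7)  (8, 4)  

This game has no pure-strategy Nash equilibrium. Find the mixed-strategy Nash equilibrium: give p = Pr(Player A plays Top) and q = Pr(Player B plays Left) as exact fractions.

p = 3/5, q = 3/7

In a mixed NE each player is indifferent between their pure strategies, so the opponent's mix sets the indifference.
Player B indifferent between Left and Center: p·3 + (1−p)·7 = p·5 + (1−p)·4 ⟹ 7 + (-4)p = 4 + 1p ⟹ p = 3/5.
Player A indifferent between Top and Middle: q·6 + (1−q)·5 = q·2 + (1−q)·8 ⟹ 5 + 1q = 8 + (-6)q ⟹ q = 3/7.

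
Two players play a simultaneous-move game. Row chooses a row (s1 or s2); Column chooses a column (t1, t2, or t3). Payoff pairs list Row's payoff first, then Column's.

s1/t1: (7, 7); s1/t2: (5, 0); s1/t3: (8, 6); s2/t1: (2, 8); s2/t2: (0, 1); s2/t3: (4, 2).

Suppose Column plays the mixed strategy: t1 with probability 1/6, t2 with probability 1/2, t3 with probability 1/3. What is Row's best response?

s1

Compute Row's expected payoff from each pure strategy against the given mix.
s1: (1/6)·7 + (1/2)·5 + (1/3)·8 = 19/3
s2: (1/6)·2 + (1/2)·0 + (1/3)·4 = 5/3
Highest expected payoff is 19/3, from s1.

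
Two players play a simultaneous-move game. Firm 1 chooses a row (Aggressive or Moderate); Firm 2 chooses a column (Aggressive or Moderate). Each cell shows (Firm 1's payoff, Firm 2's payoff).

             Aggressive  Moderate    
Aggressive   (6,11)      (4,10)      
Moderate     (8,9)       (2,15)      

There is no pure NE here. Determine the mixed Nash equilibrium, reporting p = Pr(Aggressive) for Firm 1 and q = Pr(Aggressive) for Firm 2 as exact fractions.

In a mixed NE each player is indifferent between their pure strategies, so the opponent's mix sets the indifference.
Firm 2 indifferent between Aggressive and Moderate: p·11 + (1−p)·9 = p·10 + (1−p)·15 ⟹ 9 + 2p = 15 + (-5)p ⟹ p = 6/7.
Firm 1 indifferent between Aggressive and Moderate: q·6 + (1−q)·4 = q·8 + (1−q)·2 ⟹ 4 + 2q = 2 + 6q ⟹ q = 1/2.

p = 6/7, q = 1/2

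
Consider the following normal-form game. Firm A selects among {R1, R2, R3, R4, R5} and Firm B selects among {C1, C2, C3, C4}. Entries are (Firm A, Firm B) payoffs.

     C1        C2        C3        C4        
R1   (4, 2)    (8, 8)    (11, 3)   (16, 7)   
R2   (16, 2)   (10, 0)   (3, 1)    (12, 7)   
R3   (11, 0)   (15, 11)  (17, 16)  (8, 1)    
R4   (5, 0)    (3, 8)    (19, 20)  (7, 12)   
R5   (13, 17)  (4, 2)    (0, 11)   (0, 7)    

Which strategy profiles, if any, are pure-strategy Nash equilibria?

Find each player's best response to every opponent strategy; NE are the intersections.
Firm A's best responses — vs C1: R2 (payoff 16); vs C2: R3 (payoff 15); vs C3: R4 (payoff 19); vs C4: R1 (payoff 16).
Firm B's best responses — vs R1: C2 (payoff 8); vs R2: C4 (payoff 7); vs R3: C3 (payoff 16); vs R4: C3 (payoff 20); vs R5: C1 (payoff 17).
The only mutual best response is (R4, C3); neither player gains by switching there.

(R4, C3)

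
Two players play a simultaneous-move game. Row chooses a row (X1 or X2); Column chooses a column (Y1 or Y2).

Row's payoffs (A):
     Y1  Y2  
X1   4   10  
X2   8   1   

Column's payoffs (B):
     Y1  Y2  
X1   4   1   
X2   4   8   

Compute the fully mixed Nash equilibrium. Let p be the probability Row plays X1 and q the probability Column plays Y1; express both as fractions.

In a mixed NE each player is indifferent between their pure strategies, so the opponent's mix sets the indifference.
Column indifferent between Y1 and Y2: p·4 + (1−p)·4 = p·1 + (1−p)·8 ⟹ 4 + 0p = 8 + (-7)p ⟹ p = 4/7.
Row indifferent between X1 and X2: q·4 + (1−q)·10 = q·8 + (1−q)·1 ⟹ 10 + (-6)q = 1 + 7q ⟹ q = 9/13.

p = 4/7, q = 9/13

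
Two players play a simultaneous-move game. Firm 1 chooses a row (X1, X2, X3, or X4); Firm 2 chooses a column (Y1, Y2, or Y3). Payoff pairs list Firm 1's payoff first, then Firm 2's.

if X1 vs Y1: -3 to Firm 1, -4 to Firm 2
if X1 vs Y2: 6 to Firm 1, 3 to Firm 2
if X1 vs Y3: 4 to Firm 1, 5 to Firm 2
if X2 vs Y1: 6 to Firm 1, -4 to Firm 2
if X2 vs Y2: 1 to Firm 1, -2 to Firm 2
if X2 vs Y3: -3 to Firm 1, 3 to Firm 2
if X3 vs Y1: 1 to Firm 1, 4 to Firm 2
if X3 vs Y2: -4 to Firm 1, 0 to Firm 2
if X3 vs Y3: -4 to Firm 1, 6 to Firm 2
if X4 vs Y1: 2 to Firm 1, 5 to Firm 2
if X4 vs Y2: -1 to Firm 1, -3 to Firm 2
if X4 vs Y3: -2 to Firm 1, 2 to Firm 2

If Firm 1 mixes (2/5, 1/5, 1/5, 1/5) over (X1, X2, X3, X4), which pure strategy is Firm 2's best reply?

Y3

Firm 2's best reply maximizes expected payoff against the mix.
Y1: (2/5)·(-4) + (1/5)·(-4) + (1/5)·4 + (1/5)·5 = -3/5
Y2: (2/5)·3 + (1/5)·(-2) + (1/5)·0 + (1/5)·(-3) = 1/5
Y3: (2/5)·5 + (1/5)·3 + (1/5)·6 + (1/5)·2 = 21/5
Highest expected payoff is 21/5, from Y3.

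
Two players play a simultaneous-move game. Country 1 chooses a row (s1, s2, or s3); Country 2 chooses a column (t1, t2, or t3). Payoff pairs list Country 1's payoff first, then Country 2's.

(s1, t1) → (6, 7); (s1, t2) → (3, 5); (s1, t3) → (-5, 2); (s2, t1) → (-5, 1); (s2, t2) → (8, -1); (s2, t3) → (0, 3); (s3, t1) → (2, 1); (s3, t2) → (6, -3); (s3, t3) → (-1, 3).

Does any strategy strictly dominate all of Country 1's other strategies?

Check whether one of Country 1's strategies beats all alternatives regardless of what the opponent does.
s1 is not dominant: against t2, s2 gives 8 > 3.
s2 is not dominant: against t1, s1 gives 6 > -5.
s3 is not dominant: against t1, s1 gives 6 > 2.
No single strategy is best against every opponent action.

None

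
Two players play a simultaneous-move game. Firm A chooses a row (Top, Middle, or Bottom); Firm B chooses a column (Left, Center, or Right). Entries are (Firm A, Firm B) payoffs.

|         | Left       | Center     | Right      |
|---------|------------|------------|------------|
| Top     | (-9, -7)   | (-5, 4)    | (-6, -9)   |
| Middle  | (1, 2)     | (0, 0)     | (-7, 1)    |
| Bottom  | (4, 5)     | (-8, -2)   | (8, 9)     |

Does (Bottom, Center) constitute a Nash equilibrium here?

Holding Firm B at Center: Firm A gets -8 from Bottom but could get 0 by switching to Middle. Firm A has a profitable deviation.

No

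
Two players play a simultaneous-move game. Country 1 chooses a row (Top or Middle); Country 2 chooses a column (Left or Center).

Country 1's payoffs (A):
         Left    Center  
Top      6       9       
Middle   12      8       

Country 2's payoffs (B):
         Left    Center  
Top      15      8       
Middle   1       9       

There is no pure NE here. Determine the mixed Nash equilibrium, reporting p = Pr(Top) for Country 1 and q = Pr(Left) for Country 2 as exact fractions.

In a mixed NE each player is indifferent between their pure strategies, so the opponent's mix sets the indifference.
Country 2 indifferent between Left and Center: p·15 + (1−p)·1 = p·8 + (1−p)·9 ⟹ 1 + 14p = 9 + (-1)p ⟹ p = 8/15.
Country 1 indifferent between Top and Middle: q·6 + (1−q)·9 = q·12 + (1−q)·8 ⟹ 9 + (-3)q = 8 + 4q ⟹ q = 1/7.

p = 8/15, q = 1/7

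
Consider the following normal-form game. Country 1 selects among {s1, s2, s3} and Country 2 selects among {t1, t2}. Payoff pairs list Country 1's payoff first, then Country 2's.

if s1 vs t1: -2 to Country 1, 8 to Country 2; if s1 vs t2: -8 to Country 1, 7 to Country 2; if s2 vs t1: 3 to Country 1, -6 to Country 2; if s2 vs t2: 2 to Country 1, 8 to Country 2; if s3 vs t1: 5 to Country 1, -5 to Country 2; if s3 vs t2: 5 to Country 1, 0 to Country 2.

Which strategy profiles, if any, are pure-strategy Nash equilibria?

Check mutual best responses: a cell is a NE iff neither player can gain by unilaterally deviating.
Country 1's best responses — vs t1: s3 (payoff 5); vs t2: s3 (payoff 5).
Country 2's best responses — vs s1: t1 (payoff 8); vs s2: t2 (payoff 8); vs s3: t2 (payoff 0).
The only mutual best response is (s3, t2); neither player gains by switching there.

(s3, t2)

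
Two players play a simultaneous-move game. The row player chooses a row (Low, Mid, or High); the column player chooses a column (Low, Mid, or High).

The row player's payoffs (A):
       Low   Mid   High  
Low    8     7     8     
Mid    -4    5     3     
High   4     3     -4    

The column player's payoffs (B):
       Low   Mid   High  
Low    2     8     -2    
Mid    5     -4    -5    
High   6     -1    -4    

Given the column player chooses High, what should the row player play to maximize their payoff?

Low

With the column player fixed at High, the row player's payoffs are: Low → 8, Mid → 3, High → -4.
The maximum is 8, achieved by Low.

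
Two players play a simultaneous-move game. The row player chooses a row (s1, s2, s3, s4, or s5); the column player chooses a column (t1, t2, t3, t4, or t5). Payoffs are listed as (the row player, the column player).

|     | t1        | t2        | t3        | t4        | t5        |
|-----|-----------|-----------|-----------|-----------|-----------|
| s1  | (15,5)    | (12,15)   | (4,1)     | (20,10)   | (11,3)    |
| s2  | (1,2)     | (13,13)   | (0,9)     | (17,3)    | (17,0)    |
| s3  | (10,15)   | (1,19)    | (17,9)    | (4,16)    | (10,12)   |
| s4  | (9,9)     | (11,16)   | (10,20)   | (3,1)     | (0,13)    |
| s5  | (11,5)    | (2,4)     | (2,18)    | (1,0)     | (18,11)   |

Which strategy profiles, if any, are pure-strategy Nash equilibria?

(s2, t2)

Find each player's best response to every opponent strategy; NE are the intersections.
The row player's best responses — vs t1: s1 (payoff 15); vs t2: s2 (payoff 13); vs t3: s3 (payoff 17); vs t4: s1 (payoff 20); vs t5: s5 (payoff 18).
The column player's best responses — vs s1: t2 (payoff 15); vs s2: t2 (payoff 13); vs s3: t2 (payoff 19); vs s4: t3 (payoff 20); vs s5: t3 (payoff 18).
The only mutual best response is (s2, t2); neither player gains by switching there.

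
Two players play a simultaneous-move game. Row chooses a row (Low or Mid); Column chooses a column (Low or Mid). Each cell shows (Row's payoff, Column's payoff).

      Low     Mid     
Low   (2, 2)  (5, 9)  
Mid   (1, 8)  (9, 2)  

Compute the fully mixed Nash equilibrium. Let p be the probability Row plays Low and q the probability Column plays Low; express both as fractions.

p = 6/13, q = 4/5

Each player's mixing probability is pinned down by making the *other* player indifferent.
Column indifferent between Low and Mid: p·2 + (1−p)·8 = p·9 + (1−p)·2 ⟹ 8 + (-6)p = 2 + 7p ⟹ p = 6/13.
Row indifferent between Low and Mid: q·2 + (1−q)·5 = q·1 + (1−q)·9 ⟹ 5 + (-3)q = 9 + (-8)q ⟹ q = 4/5.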